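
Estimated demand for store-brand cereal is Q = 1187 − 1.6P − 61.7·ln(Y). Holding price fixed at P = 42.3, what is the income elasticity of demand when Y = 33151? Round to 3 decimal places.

-0.129

At P = 42.3, Y = 33151: Q = 477.095.
Holding P constant, ∂Q/∂Y = -61.7/Y = -0.00186118.
η_Y = (∂Q/∂Y)·(Y/Q) = -0.00186118 × (33151/477.095) = -0.129.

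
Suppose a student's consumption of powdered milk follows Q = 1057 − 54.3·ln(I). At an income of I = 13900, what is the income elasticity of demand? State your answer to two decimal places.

-0.10

At I = 13900: Q = 538.997.
dQ/dI = -54.3/I = -0.00390647 at this income.
η = (dQ/dI)·(I/Q) = -0.00390647 × (13900/538.997) = -0.10.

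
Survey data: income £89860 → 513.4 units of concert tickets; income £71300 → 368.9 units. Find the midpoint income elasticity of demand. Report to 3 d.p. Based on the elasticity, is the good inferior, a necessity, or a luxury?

1.422 (luxury)

ΔQ = 368.9 − 513.4 = -144.5; midpoint Q̄ = (513.4 + 368.9)/2 = 441.15.
ΔI = 71300 − 89860 = -18560; midpoint Ī = (89860 + 71300)/2 = 80580.
η = (ΔQ/Q̄) ÷ (ΔI/Ī) = (-144.5/441.15) ÷ (-18560/80580) = 1.422.
η > 1 ⇒ luxury.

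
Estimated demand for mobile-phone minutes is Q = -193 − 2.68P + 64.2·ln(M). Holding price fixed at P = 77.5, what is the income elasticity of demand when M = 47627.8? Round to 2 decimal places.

0.22

At P = 77.5, M = 47627.8: Q = 290.809.
Holding P constant, ∂Q/∂M = 64.2/M = 0.00134795.
η_M = (∂Q/∂M)·(M/Q) = 0.00134795 × (47627.8/290.809) = 0.22.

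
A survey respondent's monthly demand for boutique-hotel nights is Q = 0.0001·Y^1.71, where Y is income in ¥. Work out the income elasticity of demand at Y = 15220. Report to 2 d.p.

1.71

For Q = A·Y^β the income elasticity is constant and equal to β.
Here β = 1.71, so η = 1.71.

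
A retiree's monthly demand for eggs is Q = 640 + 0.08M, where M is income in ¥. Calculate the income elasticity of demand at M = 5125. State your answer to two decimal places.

At M = 5125: Q = 1050.000.
dQ/dM = 0.08.
η = (dQ/dM)·(M/Q) = 0.08 × (5125/1050.000) = 0.39.

0.39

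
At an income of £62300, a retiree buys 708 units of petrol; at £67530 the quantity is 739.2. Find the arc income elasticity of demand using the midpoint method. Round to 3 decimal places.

ΔQ = 739.2 − 708 = 31.2; midpoint Q̄ = (708 + 739.2)/2 = 723.6.
ΔI = 67530 − 62300 = 5230; midpoint Ī = (62300 + 67530)/2 = 64915.
η = (ΔQ/Q̄) ÷ (ΔI/Ī) = (31.2/723.6) ÷ (5230/64915) = 0.535.

0.535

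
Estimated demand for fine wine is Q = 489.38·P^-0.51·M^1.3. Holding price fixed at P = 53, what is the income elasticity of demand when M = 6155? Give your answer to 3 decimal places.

For a multiplicative demand Q = A·P^α·M^β, the income elasticity is β everywhere.
Here β = 1.3, so η = 1.300.

1.300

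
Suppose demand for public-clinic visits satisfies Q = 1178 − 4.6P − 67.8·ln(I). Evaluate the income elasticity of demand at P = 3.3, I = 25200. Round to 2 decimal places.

At P = 3.3, I = 25200: Q = 475.694.
Holding P constant, ∂Q/∂I = -67.8/I = -0.00269048.
η_I = (∂Q/∂I)·(I/Q) = -0.00269048 × (25200/475.694) = -0.14.

-0.14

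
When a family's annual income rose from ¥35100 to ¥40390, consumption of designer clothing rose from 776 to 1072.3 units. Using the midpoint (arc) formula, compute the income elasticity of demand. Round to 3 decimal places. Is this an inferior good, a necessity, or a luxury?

ΔQ = 1072.3 − 776 = 296.3; midpoint Q̄ = (776 + 1072.3)/2 = 924.15.
ΔI = 40390 − 35100 = 5290; midpoint Ī = (35100 + 40390)/2 = 37745.
η = (ΔQ/Q̄) ÷ (ΔI/Ī) = (296.3/924.15) ÷ (5290/37745) = 2.288.
η > 1 ⇒ luxury.

2.288 (luxury)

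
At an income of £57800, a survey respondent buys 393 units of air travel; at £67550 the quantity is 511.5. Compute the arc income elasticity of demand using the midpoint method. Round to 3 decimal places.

1.684

ΔQ = 511.5 − 393 = 118.5; midpoint Q̄ = (393 + 511.5)/2 = 452.25.
ΔI = 67550 − 57800 = 9750; midpoint Ī = (57800 + 67550)/2 = 62675.
η = (ΔQ/Q̄) ÷ (ΔI/Ī) = (118.5/452.25) ÷ (9750/62675) = 1.684.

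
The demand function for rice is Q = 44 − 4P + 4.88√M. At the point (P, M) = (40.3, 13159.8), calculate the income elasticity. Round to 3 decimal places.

At P = 40.3, M = 13159.8: Q = 442.615.
Holding P constant, ∂Q/∂M = 4.88/(2√M) = 0.0212699.
η_M = (∂Q/∂M)·(M/Q) = 0.0212699 × (13159.8/442.615) = 0.632.

0.632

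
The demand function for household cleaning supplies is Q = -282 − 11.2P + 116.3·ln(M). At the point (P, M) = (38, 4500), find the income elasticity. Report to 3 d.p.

0.430

At P = 38, M = 4500: Q = 270.696.
Holding P constant, ∂Q/∂M = 116.3/M = 0.0258444.
η_M = (∂Q/∂M)·(M/Q) = 0.0258444 × (4500/270.696) = 0.430.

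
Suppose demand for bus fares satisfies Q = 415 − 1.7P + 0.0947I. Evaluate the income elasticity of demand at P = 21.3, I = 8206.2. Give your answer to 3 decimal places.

0.672

At P = 21.3, I = 8206.2: Q = 1155.917.
Holding P constant, ∂Q/∂I = 0.0947.
η_I = (∂Q/∂I)·(I/Q) = 0.0947 × (8206.2/1155.917) = 0.672.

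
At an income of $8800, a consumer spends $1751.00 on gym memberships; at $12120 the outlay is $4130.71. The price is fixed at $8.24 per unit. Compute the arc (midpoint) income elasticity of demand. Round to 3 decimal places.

2.549

With a constant price, Q₁ = 1751.00/8.24 = 212.500 and Q₂ = 4130.71/8.24 = 501.300 (equivalently, work directly with expenditure since P cancels).
Midpoint %ΔQ = (4130.71 − 1751.00)/2940.86 = 0.80919; midpoint %ΔI = (12120 − 8800)/10460 = 0.31740.
η = 0.80919 / 0.31740 = 2.549.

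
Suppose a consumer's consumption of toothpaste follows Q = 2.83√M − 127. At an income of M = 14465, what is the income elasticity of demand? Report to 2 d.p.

At M = 14465: Q = 213.366.
dQ/dM = 2.83/(2√M) = 0.0117651 at this income.
η = (dQ/dM)·(M/Q) = 0.0117651 × (14465/213.366) = 0.80.

0.80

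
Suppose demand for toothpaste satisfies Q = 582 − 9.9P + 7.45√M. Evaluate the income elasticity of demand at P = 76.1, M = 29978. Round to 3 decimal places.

0.577

At P = 76.1, M = 29978: Q = 1118.515.
Holding P constant, ∂Q/∂M = 7.45/(2√M) = 0.0215142.
η_M = (∂Q/∂M)·(M/Q) = 0.0215142 × (29978/1118.515) = 0.577.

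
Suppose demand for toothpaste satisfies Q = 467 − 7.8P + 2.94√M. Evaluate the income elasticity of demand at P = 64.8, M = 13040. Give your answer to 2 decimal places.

0.56

At P = 64.8, M = 13040: Q = 297.287.
Holding P constant, ∂Q/∂M = 2.94/(2√M) = 0.012873.
η_M = (∂Q/∂M)·(M/Q) = 0.012873 × (13040/297.287) = 0.56.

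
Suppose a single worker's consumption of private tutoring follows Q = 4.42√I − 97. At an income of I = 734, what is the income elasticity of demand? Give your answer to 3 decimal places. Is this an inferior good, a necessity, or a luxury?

2.632 (luxury)

At I = 734: Q = 22.749.
dQ/dI = 4.42/(2√I) = 0.0815726 at this income.
η = (dQ/dI)·(I/Q) = 0.0815726 × (734/22.749) = 2.632.
Since η > 1, the good is a luxury.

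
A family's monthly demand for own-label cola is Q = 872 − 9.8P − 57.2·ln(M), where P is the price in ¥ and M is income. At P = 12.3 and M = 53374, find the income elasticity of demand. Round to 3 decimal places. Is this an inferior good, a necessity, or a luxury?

-0.444 (inferior good)

At P = 12.3, M = 53374: Q = 128.833.
Holding P constant, ∂Q/∂M = -57.2/M = -0.00107168.
η_M = (∂Q/∂M)·(M/Q) = -0.00107168 × (53374/128.833) = -0.444.
Since η < 0, this is an inferior good.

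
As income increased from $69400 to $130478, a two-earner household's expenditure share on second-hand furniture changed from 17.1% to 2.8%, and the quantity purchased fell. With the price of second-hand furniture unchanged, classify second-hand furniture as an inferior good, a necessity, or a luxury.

Quantity demanded falls as income rises, so η < 0.

inferior good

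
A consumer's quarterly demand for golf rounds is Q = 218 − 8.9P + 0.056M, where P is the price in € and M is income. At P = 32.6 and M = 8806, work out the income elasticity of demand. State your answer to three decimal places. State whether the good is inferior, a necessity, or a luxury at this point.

1.171 (luxury)

At P = 32.6, M = 8806: Q = 420.996.
Holding P constant, ∂Q/∂M = 0.056.
η_M = (∂Q/∂M)·(M/Q) = 0.056 × (8806/420.996) = 1.171.
Since η > 1, this is a luxury.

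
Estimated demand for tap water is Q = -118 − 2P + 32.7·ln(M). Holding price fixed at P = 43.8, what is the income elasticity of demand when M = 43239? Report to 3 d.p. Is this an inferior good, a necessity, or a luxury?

0.228 (necessity)

At P = 43.8, M = 43239: Q = 143.456.
Holding P constant, ∂Q/∂M = 32.7/M = 0.000756262.
η_M = (∂Q/∂M)·(M/Q) = 0.000756262 × (43239/143.456) = 0.228.
Since 0 < η < 1, this is a necessity.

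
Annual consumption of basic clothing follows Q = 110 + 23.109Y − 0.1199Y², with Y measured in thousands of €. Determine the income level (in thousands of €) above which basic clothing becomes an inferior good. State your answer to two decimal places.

dQ/dY = 23.109 − 0.2398Y.
The good is inferior where dQ/dY < 0. Setting dQ/dY = 0 gives Y = 23.109 / 0.2398 = 96.37.

96.37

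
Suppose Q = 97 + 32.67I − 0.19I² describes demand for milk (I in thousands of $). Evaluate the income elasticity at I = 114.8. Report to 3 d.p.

At I = 114.8: Q = 1343.4984.
dQ/dI = 32.67 − 0.38I = -10.95400.
η = (dQ/dI)·(I/Q) = -10.95400 × (114.8/1343.4984) = -0.936.

-0.936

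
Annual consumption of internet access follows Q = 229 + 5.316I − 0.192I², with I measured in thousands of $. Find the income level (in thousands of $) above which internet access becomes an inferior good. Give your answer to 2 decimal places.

dQ/dI = 5.316 − 0.384I.
The good is inferior where dQ/dI < 0. Setting dQ/dI = 0 gives I = 5.316 / 0.384 = 13.84.

13.84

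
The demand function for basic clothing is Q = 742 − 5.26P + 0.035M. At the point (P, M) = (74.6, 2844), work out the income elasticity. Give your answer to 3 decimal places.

At P = 74.6, M = 2844: Q = 449.144.
Holding P constant, ∂Q/∂M = 0.035.
η_M = (∂Q/∂M)·(M/Q) = 0.035 × (2844/449.144) = 0.222.

0.222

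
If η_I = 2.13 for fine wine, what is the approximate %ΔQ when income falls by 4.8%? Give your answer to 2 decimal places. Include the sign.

-10.22%

%ΔQ ≈ η × %ΔI = 2.13 × (-4.8%) = -10.22%.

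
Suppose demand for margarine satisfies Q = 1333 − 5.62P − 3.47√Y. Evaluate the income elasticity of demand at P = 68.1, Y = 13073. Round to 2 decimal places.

-0.36

At P = 68.1, Y = 13073: Q = 553.528.
Holding P constant, ∂Q/∂Y = -3.47/(2√Y) = -0.0151744.
η_Y = (∂Q/∂Y)·(Y/Q) = -0.0151744 × (13073/553.528) = -0.36.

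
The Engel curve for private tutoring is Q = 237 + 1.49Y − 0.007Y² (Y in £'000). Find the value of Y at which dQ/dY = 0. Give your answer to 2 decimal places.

dQ/dY = 1.49 − 0.014Y.
The good is inferior where dQ/dY < 0. Setting dQ/dY = 0 gives Y = 1.49 / 0.014 = 106.43.

106.43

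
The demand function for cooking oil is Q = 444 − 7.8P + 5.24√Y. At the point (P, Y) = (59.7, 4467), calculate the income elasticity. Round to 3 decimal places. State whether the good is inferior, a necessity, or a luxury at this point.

0.533 (necessity)

At P = 59.7, Y = 4467: Q = 328.559.
Holding P constant, ∂Q/∂Y = 5.24/(2√Y) = 0.0392007.
η_Y = (∂Q/∂Y)·(Y/Q) = 0.0392007 × (4467/328.559) = 0.533.
Since 0 < η < 1, this is a necessity.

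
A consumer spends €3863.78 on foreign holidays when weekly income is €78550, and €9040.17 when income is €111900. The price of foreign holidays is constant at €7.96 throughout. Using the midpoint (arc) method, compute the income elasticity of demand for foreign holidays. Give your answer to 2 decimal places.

With a constant price, Q₁ = 3863.78/7.96 = 485.399 and Q₂ = 9040.17/7.96 = 1135.700 (equivalently, work directly with expenditure since P cancels).
Midpoint %ΔQ = (9040.17 − 3863.78)/6451.98 = 0.80230; midpoint %ΔI = (111900 − 78550)/95225 = 0.35022.
η = 0.80230 / 0.35022 = 2.29.

2.29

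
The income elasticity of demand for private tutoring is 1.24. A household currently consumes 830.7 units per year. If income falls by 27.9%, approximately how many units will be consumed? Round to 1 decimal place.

543.3

%ΔQ ≈ η × %ΔI = 1.24 × (-27.9%) = -34.596%.
New Q ≈ 830.7 × (1 − 0.34596) = 543.3.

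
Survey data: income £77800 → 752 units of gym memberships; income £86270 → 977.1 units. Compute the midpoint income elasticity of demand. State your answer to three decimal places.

ΔQ = 977.1 − 752 = 225.1; midpoint Q̄ = (752 + 977.1)/2 = 864.55.
ΔI = 86270 − 77800 = 8470; midpoint Ī = (77800 + 86270)/2 = 82035.
η = (ΔQ/Q̄) ÷ (ΔI/Ī) = (225.1/864.55) ÷ (8470/82035) = 2.522.

2.522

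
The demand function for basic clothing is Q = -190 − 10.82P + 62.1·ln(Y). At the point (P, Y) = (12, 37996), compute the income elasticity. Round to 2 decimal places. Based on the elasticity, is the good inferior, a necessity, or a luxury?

At P = 12, Y = 37996: Q = 335.019.
Holding P constant, ∂Q/∂Y = 62.1/Y = 0.00163438.
η_Y = (∂Q/∂Y)·(Y/Q) = 0.00163438 × (37996/335.019) = 0.19.
Since 0 < η < 1, this is a necessity.

0.19 (necessity)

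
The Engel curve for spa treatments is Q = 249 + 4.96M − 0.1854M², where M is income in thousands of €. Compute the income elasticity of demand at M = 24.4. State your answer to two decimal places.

-0.38

At M = 24.4: Q = 259.6443.
dQ/dM = 4.96 − 0.3708M = -4.08752.
η = (dQ/dM)·(M/Q) = -4.08752 × (24.4/259.6443) = -0.38.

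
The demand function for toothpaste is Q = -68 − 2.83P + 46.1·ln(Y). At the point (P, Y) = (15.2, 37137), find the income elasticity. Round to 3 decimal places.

At P = 15.2, Y = 37137: Q = 374.065.
Holding P constant, ∂Q/∂Y = 46.1/Y = 0.00124135.
η_Y = (∂Q/∂Y)·(Y/Q) = 0.00124135 × (37137/374.065) = 0.123.

0.123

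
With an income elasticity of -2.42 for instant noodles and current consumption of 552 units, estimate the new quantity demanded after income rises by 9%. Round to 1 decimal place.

%ΔQ ≈ η × %ΔI = -2.42 × 9% = -21.78%.
New Q ≈ 552 × (1 − 0.2178) = 431.8.

431.8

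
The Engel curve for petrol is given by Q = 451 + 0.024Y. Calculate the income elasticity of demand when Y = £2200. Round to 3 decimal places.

At Y = 2200: Q = 503.800.
dQ/dY = 0.024.
η = (dQ/dY)·(Y/Q) = 0.024 × (2200/503.800) = 0.105.

0.105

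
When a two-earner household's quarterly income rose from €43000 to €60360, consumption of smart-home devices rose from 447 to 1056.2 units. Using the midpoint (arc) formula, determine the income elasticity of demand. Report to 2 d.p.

2.41

ΔQ = 1056.2 − 447 = 609.2; midpoint Q̄ = (447 + 1056.2)/2 = 751.6.
ΔI = 60360 − 43000 = 17360; midpoint Ī = (43000 + 60360)/2 = 51680.
η = (ΔQ/Q̄) ÷ (ΔI/Ī) = (609.2/751.6) ÷ (17360/51680) = 2.41.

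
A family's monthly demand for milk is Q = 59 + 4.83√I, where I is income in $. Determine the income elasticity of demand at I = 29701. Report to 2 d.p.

At I = 29701: Q = 891.401.
dQ/dI = 4.83/(2√I) = 0.014013 at this income.
η = (dQ/dI)·(I/Q) = 0.014013 × (29701/891.401) = 0.47.

0.47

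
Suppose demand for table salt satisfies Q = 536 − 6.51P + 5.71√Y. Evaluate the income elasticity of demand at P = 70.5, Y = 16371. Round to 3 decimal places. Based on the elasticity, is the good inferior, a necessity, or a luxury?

0.452 (necessity)

At P = 70.5, Y = 16371: Q = 807.635.
Holding P constant, ∂Q/∂Y = 5.71/(2√Y) = 0.0223135.
η_Y = (∂Q/∂Y)·(Y/Q) = 0.0223135 × (16371/807.635) = 0.452.
Since 0 < η < 1, this is a necessity.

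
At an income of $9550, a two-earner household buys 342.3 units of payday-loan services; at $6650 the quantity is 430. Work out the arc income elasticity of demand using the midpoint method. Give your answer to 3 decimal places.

ΔQ = 430 − 342.3 = 87.7; midpoint Q̄ = (342.3 + 430)/2 = 386.15.
ΔI = 6650 − 9550 = -2900; midpoint Ī = (9550 + 6650)/2 = 8100.
η = (ΔQ/Q̄) ÷ (ΔI/Ī) = (87.7/386.15) ÷ (-2900/8100) = -0.634.

-0.634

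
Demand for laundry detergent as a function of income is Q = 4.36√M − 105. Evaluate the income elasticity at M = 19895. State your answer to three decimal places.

0.603

At M = 19895: Q = 509.976.
dQ/dM = 4.36/(2√M) = 0.0154556 at this income.
η = (dQ/dM)·(M/Q) = 0.0154556 × (19895/509.976) = 0.603.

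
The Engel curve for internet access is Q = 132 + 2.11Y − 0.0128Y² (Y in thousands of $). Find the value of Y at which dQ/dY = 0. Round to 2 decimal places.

dQ/dY = 2.11 − 0.0256Y.
The good is inferior where dQ/dY < 0. Setting dQ/dY = 0 gives Y = 2.11 / 0.0256 = 82.42.

82.42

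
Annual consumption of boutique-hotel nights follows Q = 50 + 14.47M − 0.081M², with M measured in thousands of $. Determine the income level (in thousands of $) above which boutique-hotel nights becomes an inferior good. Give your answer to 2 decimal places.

89.32

dQ/dM = 14.47 − 0.162M.
The good is inferior where dQ/dM < 0. Setting dQ/dM = 0 gives M = 14.47 / 0.162 = 89.32.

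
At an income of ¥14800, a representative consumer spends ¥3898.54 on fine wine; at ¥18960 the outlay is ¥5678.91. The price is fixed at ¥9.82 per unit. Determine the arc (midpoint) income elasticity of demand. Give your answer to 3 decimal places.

1.509

With a constant price, Q₁ = 3898.54/9.82 = 397.000 and Q₂ = 5678.91/9.82 = 578.300 (equivalently, work directly with expenditure since P cancels).
Midpoint %ΔQ = (5678.91 − 3898.54)/4788.73 = 0.37178; midpoint %ΔI = (18960 − 14800)/16880 = 0.24645.
η = 0.37178 / 0.24645 = 1.509.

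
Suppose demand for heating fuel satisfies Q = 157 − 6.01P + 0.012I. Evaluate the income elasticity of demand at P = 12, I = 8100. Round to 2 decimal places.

At P = 12, I = 8100: Q = 182.080.
Holding P constant, ∂Q/∂I = 0.012.
η_I = (∂Q/∂I)·(I/Q) = 0.012 × (8100/182.080) = 0.53.

0.53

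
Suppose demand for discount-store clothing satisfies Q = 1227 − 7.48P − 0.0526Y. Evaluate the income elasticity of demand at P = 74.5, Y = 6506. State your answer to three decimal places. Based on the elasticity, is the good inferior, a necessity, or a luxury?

At P = 74.5, Y = 6506: Q = 327.524.
Holding P constant, ∂Q/∂Y = −0.0526.
η_Y = (∂Q/∂Y)·(Y/Q) = -0.0526 × (6506/327.524) = -1.045.
Since η < 0, this is an inferior good.

-1.045 (inferior good)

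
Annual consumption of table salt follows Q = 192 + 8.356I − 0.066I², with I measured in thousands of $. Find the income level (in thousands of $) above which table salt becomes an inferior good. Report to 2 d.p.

63.30

dQ/dI = 8.356 − 0.132I.
The good is inferior where dQ/dI < 0. Setting dQ/dI = 0 gives I = 8.356 / 0.132 = 63.30.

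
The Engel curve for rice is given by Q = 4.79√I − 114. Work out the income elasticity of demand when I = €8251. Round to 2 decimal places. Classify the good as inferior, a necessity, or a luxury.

0.68 (necessity)

At I = 8251: Q = 321.100.
dQ/dI = 4.79/(2√I) = 0.0263665 at this income.
η = (dQ/dI)·(I/Q) = 0.0263665 × (8251/321.100) = 0.68.
Since 0 < η < 1, the good is a necessity.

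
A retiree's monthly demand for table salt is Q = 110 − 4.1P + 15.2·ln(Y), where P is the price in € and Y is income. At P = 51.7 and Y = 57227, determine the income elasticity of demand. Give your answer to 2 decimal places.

0.24

At P = 51.7, Y = 57227: Q = 64.543.
Holding P constant, ∂Q/∂Y = 15.2/Y = 0.000265609.
η_Y = (∂Q/∂Y)·(Y/Q) = 0.000265609 × (57227/64.543) = 0.24.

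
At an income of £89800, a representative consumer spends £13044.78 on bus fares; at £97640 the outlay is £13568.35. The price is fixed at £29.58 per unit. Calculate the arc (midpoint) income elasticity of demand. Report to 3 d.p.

0.470

With a constant price, Q₁ = 13044.78/29.58 = 441.000 and Q₂ = 13568.35/29.58 = 458.700 (equivalently, work directly with expenditure since P cancels).
Midpoint %ΔQ = (13568.35 − 13044.78)/13306.57 = 0.03935; midpoint %ΔI = (97640 − 89800)/93720 = 0.08365.
η = 0.03935 / 0.08365 = 0.470.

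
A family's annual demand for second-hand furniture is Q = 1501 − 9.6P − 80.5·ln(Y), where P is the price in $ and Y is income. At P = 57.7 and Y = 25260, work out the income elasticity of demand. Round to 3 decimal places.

At P = 57.7, Y = 25260: Q = 131.053.
Holding P constant, ∂Q/∂Y = -80.5/Y = -0.00318686.
η_Y = (∂Q/∂Y)·(Y/Q) = -0.00318686 × (25260/131.053) = -0.614.

-0.614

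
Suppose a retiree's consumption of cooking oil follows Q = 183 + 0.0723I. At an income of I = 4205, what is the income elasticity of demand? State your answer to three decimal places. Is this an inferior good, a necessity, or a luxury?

0.624 (necessity)

At I = 4205: Q = 487.022.
dQ/dI = 0.0723.
η = (dQ/dI)·(I/Q) = 0.0723 × (4205/487.022) = 0.624.
Since 0 < η < 1, the good is a necessity.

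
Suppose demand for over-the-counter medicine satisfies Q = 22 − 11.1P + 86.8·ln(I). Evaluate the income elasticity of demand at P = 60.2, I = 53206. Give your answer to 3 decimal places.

0.291

At P = 60.2, I = 53206: Q = 298.331.
Holding P constant, ∂Q/∂I = 86.8/I = 0.00163139.
η_I = (∂Q/∂I)·(I/Q) = 0.00163139 × (53206/298.331) = 0.291.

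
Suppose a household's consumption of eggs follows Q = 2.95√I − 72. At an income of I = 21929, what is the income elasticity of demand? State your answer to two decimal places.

At I = 21929: Q = 364.849.
dQ/dI = 2.95/(2√I) = 0.00996053 at this income.
η = (dQ/dI)·(I/Q) = 0.00996053 × (21929/364.849) = 0.60.

0.60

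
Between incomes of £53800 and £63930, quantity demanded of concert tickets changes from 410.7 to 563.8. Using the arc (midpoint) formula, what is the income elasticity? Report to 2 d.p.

ΔQ = 563.8 − 410.7 = 153.1; midpoint Q̄ = (410.7 + 563.8)/2 = 487.25.
ΔI = 63930 − 53800 = 10130; midpoint Ī = (53800 + 63930)/2 = 58865.
η = (ΔQ/Q̄) ÷ (ΔI/Ī) = (153.1/487.25) ÷ (10130/58865) = 1.83.

1.83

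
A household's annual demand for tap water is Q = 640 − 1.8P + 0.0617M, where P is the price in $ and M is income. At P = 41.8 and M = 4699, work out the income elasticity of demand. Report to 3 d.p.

0.339

At P = 41.8, M = 4699: Q = 854.688.
Holding P constant, ∂Q/∂M = 0.0617.
η_M = (∂Q/∂M)·(M/Q) = 0.0617 × (4699/854.688) = 0.339.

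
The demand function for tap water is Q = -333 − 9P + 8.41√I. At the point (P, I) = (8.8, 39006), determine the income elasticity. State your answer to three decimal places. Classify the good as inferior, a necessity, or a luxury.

At P = 8.8, I = 39006: Q = 1248.770.
Holding P constant, ∂Q/∂I = 8.41/(2√I) = 0.0212912.
η_I = (∂Q/∂I)·(I/Q) = 0.0212912 × (39006/1248.770) = 0.665.
Since 0 < η < 1, this is a necessity.

0.665 (necessity)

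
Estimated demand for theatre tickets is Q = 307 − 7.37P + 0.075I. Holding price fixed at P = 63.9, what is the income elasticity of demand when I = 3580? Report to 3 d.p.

At P = 63.9, I = 3580: Q = 104.557.
Holding P constant, ∂Q/∂I = 0.075.
η_I = (∂Q/∂I)·(I/Q) = 0.075 × (3580/104.557) = 2.568.

2.568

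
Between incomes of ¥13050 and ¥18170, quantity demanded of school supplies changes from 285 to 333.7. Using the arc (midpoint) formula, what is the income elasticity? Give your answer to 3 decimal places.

0.480

ΔQ = 333.7 − 285 = 48.7; midpoint Q̄ = (285 + 333.7)/2 = 309.35.
ΔI = 18170 − 13050 = 5120; midpoint Ī = (13050 + 18170)/2 = 15610.
η = (ΔQ/Q̄) ÷ (ΔI/Ī) = (48.7/309.35) ÷ (5120/15610) = 0.480.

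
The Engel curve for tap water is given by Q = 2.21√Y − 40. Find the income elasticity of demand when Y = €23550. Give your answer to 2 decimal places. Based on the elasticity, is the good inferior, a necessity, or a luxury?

At Y = 23550: Q = 299.147.
dQ/dY = 2.21/(2√Y) = 0.00720057 at this income.
η = (dQ/dY)·(Y/Q) = 0.00720057 × (23550/299.147) = 0.57.
Since 0 < η < 1, the good is a necessity.

0.57 (necessity)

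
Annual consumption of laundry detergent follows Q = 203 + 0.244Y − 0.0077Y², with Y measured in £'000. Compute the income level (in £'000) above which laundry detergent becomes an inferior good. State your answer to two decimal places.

dQ/dY = 0.244 − 0.0154Y.
The good is inferior where dQ/dY < 0. Setting dQ/dY = 0 gives Y = 0.244 / 0.0154 = 15.84.

15.84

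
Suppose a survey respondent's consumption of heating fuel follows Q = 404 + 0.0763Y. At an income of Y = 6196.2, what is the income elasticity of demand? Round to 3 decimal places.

0.539

At Y = 6196.2: Q = 876.770.
dQ/dY = 0.0763.
η = (dQ/dY)·(Y/Q) = 0.0763 × (6196.2/876.770) = 0.539.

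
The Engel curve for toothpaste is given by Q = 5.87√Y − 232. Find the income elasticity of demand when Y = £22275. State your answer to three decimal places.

At Y = 22275: Q = 644.086.
dQ/dY = 5.87/(2√Y) = 0.0196652 at this income.
η = (dQ/dY)·(Y/Q) = 0.0196652 × (22275/644.086) = 0.680.

0.680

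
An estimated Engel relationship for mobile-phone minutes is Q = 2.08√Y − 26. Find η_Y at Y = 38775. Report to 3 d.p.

0.534

At Y = 38775: Q = 383.580.
dQ/dY = 2.08/(2√Y) = 0.0052815 at this income.
η = (dQ/dY)·(Y/Q) = 0.0052815 × (38775/383.580) = 0.534.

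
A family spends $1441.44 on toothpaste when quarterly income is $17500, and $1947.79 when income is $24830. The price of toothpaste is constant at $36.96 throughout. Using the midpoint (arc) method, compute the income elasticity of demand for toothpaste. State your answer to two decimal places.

0.86

With a constant price, Q₁ = 1441.44/36.96 = 39.000 and Q₂ = 1947.79/36.96 = 52.700 (equivalently, work directly with expenditure since P cancels).
Midpoint %ΔQ = (1947.79 − 1441.44)/1694.62 = 0.29880; midpoint %ΔI = (24830 − 17500)/21165 = 0.34633.
η = 0.29880 / 0.34633 = 0.86.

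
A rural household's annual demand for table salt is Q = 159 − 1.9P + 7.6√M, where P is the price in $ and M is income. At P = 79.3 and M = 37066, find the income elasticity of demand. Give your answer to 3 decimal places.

At P = 79.3, M = 37066: Q = 1471.522.
Holding P constant, ∂Q/∂M = 7.6/(2√M) = 0.0197377.
η_M = (∂Q/∂M)·(M/Q) = 0.0197377 × (37066/1471.522) = 0.497.

0.497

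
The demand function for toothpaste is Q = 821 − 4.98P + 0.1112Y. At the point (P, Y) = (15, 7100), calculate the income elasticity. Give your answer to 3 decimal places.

At P = 15, Y = 7100: Q = 1535.820.
Holding P constant, ∂Q/∂Y = 0.1112.
η_Y = (∂Q/∂Y)·(Y/Q) = 0.1112 × (7100/1535.820) = 0.514.

0.514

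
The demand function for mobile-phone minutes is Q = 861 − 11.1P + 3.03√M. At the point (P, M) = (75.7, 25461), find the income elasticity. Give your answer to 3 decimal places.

0.479

At P = 75.7, M = 25461: Q = 504.212.
Holding P constant, ∂Q/∂M = 3.03/(2√M) = 0.00949456.
η_M = (∂Q/∂M)·(M/Q) = 0.00949456 × (25461/504.212) = 0.479.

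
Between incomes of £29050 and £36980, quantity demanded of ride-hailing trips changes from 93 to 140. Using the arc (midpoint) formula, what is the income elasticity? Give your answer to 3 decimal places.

1.680

ΔQ = 140 − 93 = 47; midpoint Q̄ = (93 + 140)/2 = 116.5.
ΔI = 36980 − 29050 = 7930; midpoint Ī = (29050 + 36980)/2 = 33015.
η = (ΔQ/Q̄) ÷ (ΔI/Ī) = (47/116.5) ÷ (7930/33015) = 1.680.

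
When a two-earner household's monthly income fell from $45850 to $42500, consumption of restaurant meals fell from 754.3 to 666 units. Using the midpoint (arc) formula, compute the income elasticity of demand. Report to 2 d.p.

ΔQ = 666 − 754.3 = -88.3; midpoint Q̄ = (754.3 + 666)/2 = 710.15.
ΔI = 42500 − 45850 = -3350; midpoint Ī = (45850 + 42500)/2 = 44175.
η = (ΔQ/Q̄) ÷ (ΔI/Ī) = (-88.3/710.15) ÷ (-3350/44175) = 1.64.

1.64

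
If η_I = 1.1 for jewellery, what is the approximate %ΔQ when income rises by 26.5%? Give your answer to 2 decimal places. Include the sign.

29.15%

%ΔQ ≈ η × %ΔI = 1.1 × 26.5% = 29.15%.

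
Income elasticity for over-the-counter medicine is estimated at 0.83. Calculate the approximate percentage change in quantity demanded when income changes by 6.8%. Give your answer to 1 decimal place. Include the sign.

5.6%

%ΔQ ≈ η × %ΔI = 0.83 × 6.8% = 5.6%.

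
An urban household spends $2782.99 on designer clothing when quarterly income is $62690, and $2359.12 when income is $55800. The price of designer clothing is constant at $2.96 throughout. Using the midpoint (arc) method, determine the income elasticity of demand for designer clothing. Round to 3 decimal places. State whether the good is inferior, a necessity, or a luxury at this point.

With a constant price, Q₁ = 2782.99/2.96 = 940.199 and Q₂ = 2359.12/2.96 = 797.000 (equivalently, work directly with expenditure since P cancels).
Midpoint %ΔQ = (2359.12 − 2782.99)/2571.05 = -0.16486; midpoint %ΔI = (55800 − 62690)/59245 = -0.11630.
η = -0.16486 / -0.11630 = 1.418.
η > 1 ⇒ luxury.

1.418 (luxury)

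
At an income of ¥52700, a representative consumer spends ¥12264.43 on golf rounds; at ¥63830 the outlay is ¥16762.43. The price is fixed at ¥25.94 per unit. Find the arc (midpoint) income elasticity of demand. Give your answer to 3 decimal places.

With a constant price, Q₁ = 12264.43/25.94 = 472.800 and Q₂ = 16762.43/25.94 = 646.200 (equivalently, work directly with expenditure since P cancels).
Midpoint %ΔQ = (16762.43 − 12264.43)/14513.43 = 0.30992; midpoint %ΔI = (63830 − 52700)/58265 = 0.19102.
η = 0.30992 / 0.19102 = 1.622.

1.622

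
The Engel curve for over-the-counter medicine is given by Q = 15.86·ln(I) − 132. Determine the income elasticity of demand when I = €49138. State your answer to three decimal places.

0.403

At I = 49138: Q = 39.326.
dQ/dI = 15.86/I = 0.000322764 at this income.
η = (dQ/dI)·(I/Q) = 0.000322764 × (49138/39.326) = 0.403.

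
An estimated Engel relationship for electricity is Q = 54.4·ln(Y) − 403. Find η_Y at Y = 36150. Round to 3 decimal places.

At Y = 36150: Q = 167.952.
dQ/dY = 54.4/Y = 0.00150484 at this income.
η = (dQ/dY)·(Y/Q) = 0.00150484 × (36150/167.952) = 0.324.

0.324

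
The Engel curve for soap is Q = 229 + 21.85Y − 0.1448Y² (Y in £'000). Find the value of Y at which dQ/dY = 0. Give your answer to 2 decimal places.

75.45

dQ/dY = 21.85 − 0.2896Y.
The good is inferior where dQ/dY < 0. Setting dQ/dY = 0 gives Y = 21.85 / 0.2896 = 75.45.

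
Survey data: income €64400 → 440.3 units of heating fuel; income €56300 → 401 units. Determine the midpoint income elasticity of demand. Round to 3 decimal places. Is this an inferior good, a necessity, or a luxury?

ΔQ = 401 − 440.3 = -39.3; midpoint Q̄ = (440.3 + 401)/2 = 420.65.
ΔI = 56300 − 64400 = -8100; midpoint Ī = (64400 + 56300)/2 = 60350.
η = (ΔQ/Q̄) ÷ (ΔI/Ī) = (-39.3/420.65) ÷ (-8100/60350) = 0.696.
0 < η < 1 ⇒ necessity.

0.696 (necessity)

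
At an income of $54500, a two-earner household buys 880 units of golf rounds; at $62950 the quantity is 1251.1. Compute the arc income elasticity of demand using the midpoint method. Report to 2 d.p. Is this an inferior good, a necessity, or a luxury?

2.42 (luxury)

ΔQ = 1251.1 − 880 = 371.1; midpoint Q̄ = (880 + 1251.1)/2 = 1065.55.
ΔI = 62950 − 54500 = 8450; midpoint Ī = (54500 + 62950)/2 = 58725.
η = (ΔQ/Q̄) ÷ (ΔI/Ī) = (371.1/1065.55) ÷ (8450/58725) = 2.42.
η > 1 ⇒ luxury.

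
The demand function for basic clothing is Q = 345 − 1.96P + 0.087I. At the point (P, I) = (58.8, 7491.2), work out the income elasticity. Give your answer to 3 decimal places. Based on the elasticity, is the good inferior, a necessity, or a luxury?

At P = 58.8, I = 7491.2: Q = 881.486.
Holding P constant, ∂Q/∂I = 0.087.
η_I = (∂Q/∂I)·(I/Q) = 0.087 × (7491.2/881.486) = 0.739.
Since 0 < η < 1, this is a necessity.

0.739 (necessity)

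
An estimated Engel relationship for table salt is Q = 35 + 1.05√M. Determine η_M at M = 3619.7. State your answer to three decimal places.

0.322

At M = 3619.7: Q = 98.172.
dQ/dM = 1.05/(2√M) = 0.00872616 at this income.
η = (dQ/dM)·(M/Q) = 0.00872616 × (3619.7/98.172) = 0.322.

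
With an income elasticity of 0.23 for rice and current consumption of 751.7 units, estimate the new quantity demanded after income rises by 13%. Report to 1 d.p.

774.2

%ΔQ ≈ η × %ΔI = 0.23 × 13% = 2.99%.
New Q ≈ 751.7 × (1 + 0.0299) = 774.2.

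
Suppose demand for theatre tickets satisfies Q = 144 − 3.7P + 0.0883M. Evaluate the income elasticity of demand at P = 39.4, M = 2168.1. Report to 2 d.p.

At P = 39.4, M = 2168.1: Q = 189.663.
Holding P constant, ∂Q/∂M = 0.0883.
η_M = (∂Q/∂M)·(M/Q) = 0.0883 × (2168.1/189.663) = 1.01.

1.01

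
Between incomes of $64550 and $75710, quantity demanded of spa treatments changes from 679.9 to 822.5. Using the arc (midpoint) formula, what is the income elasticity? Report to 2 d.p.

ΔQ = 822.5 − 679.9 = 142.6; midpoint Q̄ = (679.9 + 822.5)/2 = 751.2.
ΔI = 75710 − 64550 = 11160; midpoint Ī = (64550 + 75710)/2 = 70130.
η = (ΔQ/Q̄) ÷ (ΔI/Ī) = (142.6/751.2) ÷ (11160/70130) = 1.19.

1.19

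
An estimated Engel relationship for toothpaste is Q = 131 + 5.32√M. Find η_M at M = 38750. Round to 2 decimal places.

At M = 38750: Q = 1178.243.
dQ/dM = 5.32/(2√M) = 0.0135128 at this income.
η = (dQ/dM)·(M/Q) = 0.0135128 × (38750/1178.243) = 0.44.

0.44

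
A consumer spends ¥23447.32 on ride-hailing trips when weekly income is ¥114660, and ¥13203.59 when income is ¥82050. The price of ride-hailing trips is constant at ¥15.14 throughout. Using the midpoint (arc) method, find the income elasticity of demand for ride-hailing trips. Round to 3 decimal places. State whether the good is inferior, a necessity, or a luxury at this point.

1.686 (luxury)

With a constant price, Q₁ = 23447.32/15.14 = 1548.700 and Q₂ = 13203.59/15.14 = 872.100 (equivalently, work directly with expenditure since P cancels).
Midpoint %ΔQ = (13203.59 − 23447.32)/18325.46 = -0.55899; midpoint %ΔI = (82050 − 114660)/98355 = -0.33155.
η = -0.55899 / -0.33155 = 1.686.
η > 1 ⇒ luxury.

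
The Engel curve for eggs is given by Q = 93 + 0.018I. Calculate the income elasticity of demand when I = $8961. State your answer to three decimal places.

0.634

At I = 8961: Q = 254.298.
dQ/dI = 0.018.
η = (dQ/dI)·(I/Q) = 0.018 × (8961/254.298) = 0.634.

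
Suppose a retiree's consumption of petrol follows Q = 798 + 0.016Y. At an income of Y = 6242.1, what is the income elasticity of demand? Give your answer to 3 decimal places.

0.111

At Y = 6242.1: Q = 897.874.
dQ/dY = 0.016.
η = (dQ/dY)·(Y/Q) = 0.016 × (6242.1/897.874) = 0.111.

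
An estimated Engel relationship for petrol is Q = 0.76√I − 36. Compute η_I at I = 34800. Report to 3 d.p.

0.670

At I = 34800: Q = 105.776.
dQ/dI = 0.76/(2√I) = 0.00203701 at this income.
η = (dQ/dI)·(I/Q) = 0.00203701 × (34800/105.776) = 0.670.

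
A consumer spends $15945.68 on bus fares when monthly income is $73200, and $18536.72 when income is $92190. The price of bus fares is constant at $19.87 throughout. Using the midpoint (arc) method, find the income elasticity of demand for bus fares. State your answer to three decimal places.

0.654

With a constant price, Q₁ = 15945.68/19.87 = 802.500 and Q₂ = 18536.72/19.87 = 932.900 (equivalently, work directly with expenditure since P cancels).
Midpoint %ΔQ = (18536.72 − 15945.68)/17241.20 = 0.15028; midpoint %ΔI = (92190 − 73200)/82695 = 0.22964.
η = 0.15028 / 0.22964 = 0.654.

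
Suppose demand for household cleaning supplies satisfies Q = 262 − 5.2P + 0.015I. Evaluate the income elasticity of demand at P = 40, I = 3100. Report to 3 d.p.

0.463

At P = 40, I = 3100: Q = 100.500.
Holding P constant, ∂Q/∂I = 0.015.
η_I = (∂Q/∂I)·(I/Q) = 0.015 × (3100/100.500) = 0.463.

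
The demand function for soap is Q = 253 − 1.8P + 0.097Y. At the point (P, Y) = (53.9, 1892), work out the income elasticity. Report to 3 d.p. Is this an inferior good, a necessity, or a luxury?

0.541 (necessity)

At P = 53.9, Y = 1892: Q = 339.504.
Holding P constant, ∂Q/∂Y = 0.097.
η_Y = (∂Q/∂Y)·(Y/Q) = 0.097 × (1892/339.504) = 0.541.
Since 0 < η < 1, this is a necessity.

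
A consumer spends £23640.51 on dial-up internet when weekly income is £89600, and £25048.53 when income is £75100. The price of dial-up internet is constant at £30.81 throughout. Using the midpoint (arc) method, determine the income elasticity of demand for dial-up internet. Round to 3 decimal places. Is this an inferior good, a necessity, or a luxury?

-0.328 (inferior good)

With a constant price, Q₁ = 23640.51/30.81 = 767.300 and Q₂ = 25048.53/30.81 = 813.000 (equivalently, work directly with expenditure since P cancels).
Midpoint %ΔQ = (25048.53 − 23640.51)/24344.52 = 0.05784; midpoint %ΔI = (75100 − 89600)/82350 = -0.17608.
η = 0.05784 / -0.17608 = -0.328.
η < 0 ⇒ inferior good.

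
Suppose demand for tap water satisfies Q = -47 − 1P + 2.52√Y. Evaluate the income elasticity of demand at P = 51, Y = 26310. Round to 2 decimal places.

0.66

At P = 51, Y = 26310: Q = 310.753.
Holding P constant, ∂Q/∂Y = 2.52/(2√Y) = 0.00776802.
η_Y = (∂Q/∂Y)·(Y/Q) = 0.00776802 × (26310/310.753) = 0.66.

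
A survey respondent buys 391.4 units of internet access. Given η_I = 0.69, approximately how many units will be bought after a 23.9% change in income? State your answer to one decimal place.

455.9

%ΔQ ≈ η × %ΔI = 0.69 × 23.9% = 16.491%.
New Q ≈ 391.4 × (1 + 0.16491) = 455.9.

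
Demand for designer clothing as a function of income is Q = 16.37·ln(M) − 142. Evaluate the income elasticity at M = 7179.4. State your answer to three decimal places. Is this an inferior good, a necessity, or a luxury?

At M = 7179.4: Q = 3.349.
dQ/dM = 16.37/M = 0.00228013 at this income.
η = (dQ/dM)·(M/Q) = 0.00228013 × (7179.4/3.349) = 4.888.
Since η > 1, the good is a luxury.

4.888 (luxury)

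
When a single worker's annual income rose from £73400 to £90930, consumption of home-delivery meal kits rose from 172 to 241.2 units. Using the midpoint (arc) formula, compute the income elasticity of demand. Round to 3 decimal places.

1.570

ΔQ = 241.2 − 172 = 69.2; midpoint Q̄ = (172 + 241.2)/2 = 206.6.
ΔI = 90930 − 73400 = 17530; midpoint Ī = (73400 + 90930)/2 = 82165.
η = (ΔQ/Q̄) ÷ (ΔI/Ī) = (69.2/206.6) ÷ (17530/82165) = 1.570.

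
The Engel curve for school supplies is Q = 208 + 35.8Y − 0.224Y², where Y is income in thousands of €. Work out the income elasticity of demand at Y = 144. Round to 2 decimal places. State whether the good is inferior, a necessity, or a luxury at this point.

At Y = 144: Q = 718.3360.
dQ/dY = 35.8 − 0.448Y = -28.71200.
η = (dQ/dY)·(Y/Q) = -28.71200 × (144/718.3360) = -5.76.
η < 0 ⇒ inferior good.

-5.76 (inferior good)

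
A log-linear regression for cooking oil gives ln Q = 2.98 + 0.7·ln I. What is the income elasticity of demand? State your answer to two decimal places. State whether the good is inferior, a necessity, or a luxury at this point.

0.70 (necessity)

In a log-linear demand, the coefficient on ln I is the income elasticity.
So η = 0.70.
0 < η < 1 ⇒ necessity.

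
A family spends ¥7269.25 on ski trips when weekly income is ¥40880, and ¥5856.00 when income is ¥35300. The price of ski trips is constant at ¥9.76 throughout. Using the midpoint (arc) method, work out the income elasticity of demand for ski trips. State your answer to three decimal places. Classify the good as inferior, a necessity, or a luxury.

1.470 (luxury)

With a constant price, Q₁ = 7269.25/9.76 = 744.800 and Q₂ = 5856.00/9.76 = 600.000 (equivalently, work directly with expenditure since P cancels).
Midpoint %ΔQ = (5856.00 − 7269.25)/6562.63 = -0.21535; midpoint %ΔI = (35300 − 40880)/38090 = -0.14650.
η = -0.21535 / -0.14650 = 1.470.
η > 1 ⇒ luxury.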